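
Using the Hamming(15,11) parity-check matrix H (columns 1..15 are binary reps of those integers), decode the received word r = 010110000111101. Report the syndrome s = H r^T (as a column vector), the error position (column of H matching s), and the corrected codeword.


s = (1, 1, 0, 0)^T, error position = 12, corrected codeword c = 010110000110101

Compute s = H r^T mod 2 one row at a time:
  s_1 = 0 + 0 + 1 + 1 + 1 + 1 + 0 + 1 = 5 ≡ 1 (mod 2).
  s_2 = 1 + 1 + 0 + 0 + 1 + 1 + 0 + 1 = 5 ≡ 1 (mod 2).
  s_3 = 1 + 0 + 0 + 0 + 1 + 1 + 0 + 1 = 4 ≡ 0 (mod 2).
  s_4 = 0 + 0 + 1 + 0 + 0 + 1 + 1 + 1 = 4 ≡ 0 (mod 2).
s = (1, 1, 0, 0)^T — this equals column 12 of H (binary 1100), so error is at position 12.
Correct: flip bit 12 of r = 010110000111101 to get c = 010110000110101.


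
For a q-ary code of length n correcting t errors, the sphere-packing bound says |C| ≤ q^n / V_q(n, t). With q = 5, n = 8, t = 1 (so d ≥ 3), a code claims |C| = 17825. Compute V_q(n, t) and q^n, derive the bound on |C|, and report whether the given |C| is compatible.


V_q(n, t) = 33, q^n = 390625, Hamming bound = 11837, |C| = 17825 > bound (violated).

Step 1: Compute V_q(n, t) = Σ_{j=0}^1 C(n, j) (q−1)^j.
  j = 0: C(8,0)·(4)^0 = 1·1 = 1.
  j = 1: C(8,1)·(4)^1 = 8·4 = 32.
  V_q(n, t) = 1 + 32 = 33.
Step 2: q^n = 5^8 = 390625.
Step 3: Hamming bound ⌊q^n / V_q(n,t)⌋ = ⌊390625/33⌋ = 11837.
Step 4: Compare |C| = 17825 to 11837: violated.
The claimed |C| lies above the Hamming bound, so no 5-ary code of length 8 with d ≥ 3 can have 17825 codewords.


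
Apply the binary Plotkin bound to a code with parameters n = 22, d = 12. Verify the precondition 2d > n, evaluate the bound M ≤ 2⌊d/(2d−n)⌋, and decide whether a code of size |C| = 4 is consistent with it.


Plotkin bound M ≤ 12; given |C| = 4 ≤ bound (satisfied).

Check applicability: 2d = 24, n = 22.
2d − n = 2 > 0, so Plotkin applies.
Compute d/(2d−n) = 12/2 ≈ 6.0000.
⌊d/(2d−n)⌋ = 6.
Plotkin bound: M ≤ 2·6 = 12.
Given |C| = 4, check: satisfied.
This |C| is below the Plotkin bound.


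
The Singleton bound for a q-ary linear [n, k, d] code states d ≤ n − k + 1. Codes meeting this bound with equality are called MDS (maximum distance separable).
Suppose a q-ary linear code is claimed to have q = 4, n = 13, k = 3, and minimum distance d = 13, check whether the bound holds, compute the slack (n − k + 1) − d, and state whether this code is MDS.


Singleton RHS = n − k + 1 = 11, slack = -2, bound violated (no such code; not MDS).

Singleton bound: d ≤ n − k + 1.
Here n = 13, k = 3, so n − k + 1 = 11.
Given d = 13, check d ≤ 11: NO.
Slack = (n − k + 1) − d = -2.
The slack is negative: d = 13 exceeds n − k + 1 = 11 by 2, so the Singleton bound is violated and no linear [13, 3, 13]_4 code can exist. In particular it is not MDS (MDS requires d = n − k + 1 exactly).
Description: the claimed parameters are [13, 3, 13]_4; such a code would be impossible (violates the Singleton bound).


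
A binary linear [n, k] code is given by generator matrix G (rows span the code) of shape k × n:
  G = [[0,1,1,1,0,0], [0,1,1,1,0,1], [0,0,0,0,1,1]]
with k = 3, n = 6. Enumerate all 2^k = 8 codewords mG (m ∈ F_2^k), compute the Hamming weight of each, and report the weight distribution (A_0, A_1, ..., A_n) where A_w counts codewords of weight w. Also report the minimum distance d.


Weight distribution: A_0 = 1, A_1 = 2, A_2 = 1, A_3 = 1, A_4 = 2, A_5 = 1. Minimum distance d = 1.

Enumerate all 2^3 = 8 messages m ∈ F_2^3.
For each, compute codeword c = mG in F_2^6, then tally its weight.
  m = 000 → c = 000000, weight = 0.
  m = 100 → c = 011100, weight = 3.
  m = 010 → c = 011101, weight = 4.
  m = 110 → c = 000001, weight = 1.
  m = 001 → c = 000011, weight = 2.
  m = 101 → c = 011111, weight = 5.
  m = 011 → c = 011110, weight = 4.
  m = 111 → c = 000010, weight = 1.
Tally weights:
  weight 0: 1 codewords.
  weight 1: 2 codewords.
  weight 2: 1 codewords.
  weight 3: 1 codewords.
  weight 4: 2 codewords.
  weight 5: 1 codewords.
Minimum distance d = smallest w > 0 with A_w > 0 = 1.
Sanity: Σ A_w = 8 = 2^3 = 8 ✓.


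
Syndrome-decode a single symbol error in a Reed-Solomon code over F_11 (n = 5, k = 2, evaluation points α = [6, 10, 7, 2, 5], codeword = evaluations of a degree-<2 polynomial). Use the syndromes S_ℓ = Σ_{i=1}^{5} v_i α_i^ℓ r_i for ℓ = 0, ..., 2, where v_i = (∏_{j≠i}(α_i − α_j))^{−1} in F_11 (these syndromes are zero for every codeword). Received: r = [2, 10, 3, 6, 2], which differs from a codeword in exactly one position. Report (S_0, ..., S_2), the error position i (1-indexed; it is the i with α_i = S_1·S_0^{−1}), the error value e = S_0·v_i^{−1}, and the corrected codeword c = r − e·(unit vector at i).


S = (1, 6, 3), error at position 1, error magnitude e = 5, c = [8, 10, 3, 6, 2].

Step 1: column multipliers v_i = (∏_{j≠i}(α_i − α_j))^{−1} mod 11.
  i = 1 (α = 6): (6−10)(6−7)(6−2)(6−5) = (−4)·(−1)·4·1 = 16 ≡ 5, so v_1 = 5^{−1} = 9 (mod 11).
  i = 2 (α = 10): (10−6)(10−7)(10−2)(10−5) = 4·3·8·5 = 480 ≡ 7, so v_2 = 7^{−1} = 8 (mod 11).
  i = 3 (α = 7): (7−6)(7−10)(7−2)(7−5) = 1·(−3)·5·2 = −30 ≡ 3, so v_3 = 3^{−1} = 4 (mod 11).
  i = 4 (α = 2): (2−6)(2−10)(2−7)(2−5) = (−4)·(−8)·(−5)·(−3) = 480 ≡ 7, so v_4 = 7^{−1} = 8 (mod 11).
  i = 5 (α = 5): (5−6)(5−10)(5−7)(5−2) = (−1)·(−5)·(−2)·3 = −30 ≡ 3, so v_5 = 3^{−1} = 4 (mod 11).
  v = [9, 8, 4, 8, 4].
Step 2: syndromes of r = [2, 10, 3, 6, 2] (all sums mod 11).
  S_0 = Σ v_i r_i = 9·2 + 8·10 + 4·3 + 8·6 + 4·2 = 166 ≡ 1.
  S_1 = Σ v_i α_i r_i = 9·6·2 + 8·10·10 + 4·7·3 + 8·2·6 + 4·5·2 = 1128 ≡ 6.
  α_i^2 mod 11 = [3, 1, 5, 4, 3].
  S_2 = Σ v_i α_i^2 r_i = 9·3·2 + 8·1·10 + 4·5·3 + 8·4·6 + 4·3·2 = 410 ≡ 3.
  S = (1, 6, 3) ≠ 0, so r is not a codeword (an error is present).
Step 3: locate the error. For a single error e at position i, S_ℓ = v_i·e·α_i^ℓ, so α_err = S_1/S_0.
  S_0^{−1} = 1^{−1} = 1 (mod 11), so α_err = 6·1 = 6 ≡ 6 = α_1. Error position i = 1.
  Consistency check: S_2/S_1 = 3·2 = 6 ≡ 6 = α_err ✓ (single-error assumption holds).
Step 4: error magnitude e = S_0/v_1 = S_0·∏_{j≠1}(α_1 − α_j) = 1·5 = 5 ≡ 5 (mod 11).
Step 5: correct position 1: c_1 = r_1 − e = 2 − 5 ≡ 8 (mod 11). Hence c = [8, 10, 3, 6, 2].
  Check: interpolating c through the α_i gives m(x) = 5 + 6·x (degree < 2) with m(α_i) = c_i for every i, so c is indeed a codeword.


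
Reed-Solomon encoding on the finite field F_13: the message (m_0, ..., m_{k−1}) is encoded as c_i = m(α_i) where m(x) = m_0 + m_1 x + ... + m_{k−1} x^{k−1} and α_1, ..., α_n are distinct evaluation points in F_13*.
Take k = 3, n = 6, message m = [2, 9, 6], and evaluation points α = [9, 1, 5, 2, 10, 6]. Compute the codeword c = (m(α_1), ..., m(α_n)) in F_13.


c = [10, 4, 2, 5, 3, 12]

Message polynomial: m(x) = 2 + 9·x + 6·x^2 (mod 13).
For each evaluation point α_i, compute m(α_i) mod 13:
  α_1 = 9: Horner steps 6 → 11 → 10, so m(9) = 10.
  α_2 = 1: Horner steps 6 → 2 → 4, so m(1) = 4.
  α_3 = 5: Horner steps 6 → 0 → 2, so m(5) = 2.
  α_4 = 2: Horner steps 6 → 8 → 5, so m(2) = 5.
  α_5 = 10: Horner steps 6 → 4 → 3, so m(10) = 3.
  α_6 = 6: Horner steps 6 → 6 → 12, so m(6) = 12.
Codeword c = [10, 4, 2, 5, 3, 12] ∈ F_13^6.


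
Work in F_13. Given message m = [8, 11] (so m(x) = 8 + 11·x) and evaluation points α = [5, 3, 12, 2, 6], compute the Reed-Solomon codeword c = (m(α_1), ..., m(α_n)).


c = [11, 2, 10, 4, 9]

Message polynomial: m(x) = 8 + 11·x (mod 13).
For each evaluation point α_i, compute m(α_i) mod 13:
  α_1 = 5: Horner steps 11 → 11, so m(5) = 11.
  α_2 = 3: Horner steps 11 → 2, so m(3) = 2.
  α_3 = 12: Horner steps 11 → 10, so m(12) = 10.
  α_4 = 2: Horner steps 11 → 4, so m(2) = 4.
  α_5 = 6: Horner steps 11 → 9, so m(6) = 9.
Codeword c = [11, 2, 10, 4, 9] ∈ F_13^5.


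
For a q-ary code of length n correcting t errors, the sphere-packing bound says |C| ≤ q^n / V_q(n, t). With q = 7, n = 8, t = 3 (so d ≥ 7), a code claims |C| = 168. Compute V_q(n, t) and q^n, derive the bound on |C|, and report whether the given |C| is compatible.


V_q(n, t) = 13153, q^n = 5764801, Hamming bound = 438, |C| = 168 ≤ bound (satisfied).

Step 1: Compute V_q(n, t) = Σ_{j=0}^3 C(n, j) (q−1)^j.
  j = 0: C(8,0)·(6)^0 = 1·1 = 1.
  j = 1: C(8,1)·(6)^1 = 8·6 = 48.
  j = 2: C(8,2)·(6)^2 = 28·36 = 1008.
  j = 3: C(8,3)·(6)^3 = 56·216 = 12096.
  V_q(n, t) = 1 + 48 + 1008 + 12096 = 13153.
Step 2: q^n = 7^8 = 5764801.
Step 3: Hamming bound ⌊q^n / V_q(n,t)⌋ = ⌊5764801/13153⌋ = 438.
Step 4: Compare |C| = 168 to 438: satisfied.
The claimed |C| lies below the Hamming bound.


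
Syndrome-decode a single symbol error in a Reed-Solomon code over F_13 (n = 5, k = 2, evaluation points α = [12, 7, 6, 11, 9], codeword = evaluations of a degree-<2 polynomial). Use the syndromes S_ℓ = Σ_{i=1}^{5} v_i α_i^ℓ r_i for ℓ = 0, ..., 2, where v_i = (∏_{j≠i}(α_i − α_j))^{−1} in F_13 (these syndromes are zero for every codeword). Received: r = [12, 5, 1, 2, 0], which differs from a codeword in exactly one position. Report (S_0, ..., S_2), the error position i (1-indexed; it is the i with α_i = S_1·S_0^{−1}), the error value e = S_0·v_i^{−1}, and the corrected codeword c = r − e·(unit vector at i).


S = (6, 1, 11), error at position 4, error magnitude e = 7, c = [12, 5, 1, 8, 0].

Step 1: column multipliers v_i = (∏_{j≠i}(α_i − α_j))^{−1} mod 13.
  i = 1 (α = 12): (12−7)(12−6)(12−11)(12−9) = 5·6·1·3 = 90 ≡ 12, so v_1 = 12^{−1} = 12 (mod 13).
  i = 2 (α = 7): (7−12)(7−6)(7−11)(7−9) = (−5)·1·(−4)·(−2) = −40 ≡ 12, so v_2 = 12^{−1} = 12 (mod 13).
  i = 3 (α = 6): (6−12)(6−7)(6−11)(6−9) = (−6)·(−1)·(−5)·(−3) = 90 ≡ 12, so v_3 = 12^{−1} = 12 (mod 13).
  i = 4 (α = 11): (11−12)(11−7)(11−6)(11−9) = (−1)·4·5·2 = −40 ≡ 12, so v_4 = 12^{−1} = 12 (mod 13).
  i = 5 (α = 9): (9−12)(9−7)(9−6)(9−11) = (−3)·2·3·(−2) = 36 ≡ 10, so v_5 = 10^{−1} = 4 (mod 13).
  v = [12, 12, 12, 12, 4].
Step 2: syndromes of r = [12, 5, 1, 2, 0] (all sums mod 13).
  S_0 = Σ v_i r_i = 12·12 + 12·5 + 12·1 + 12·2 + 4·0 = 240 ≡ 6.
  S_1 = Σ v_i α_i r_i = 12·12·12 + 12·7·5 + 12·6·1 + 12·11·2 + 4·9·0 = 2484 ≡ 1.
  α_i^2 mod 13 = [1, 10, 10, 4, 3].
  S_2 = Σ v_i α_i^2 r_i = 12·1·12 + 12·10·5 + 12·10·1 + 12·4·2 + 4·3·0 = 960 ≡ 11.
  S = (6, 1, 11) ≠ 0, so r is not a codeword (an error is present).
Step 3: locate the error. For a single error e at position i, S_ℓ = v_i·e·α_i^ℓ, so α_err = S_1/S_0.
  S_0^{−1} = 6^{−1} = 11 (mod 13), so α_err = 1·11 = 11 ≡ 11 = α_4. Error position i = 4.
  Consistency check: S_2/S_1 = 11·1 = 11 ≡ 11 = α_err ✓ (single-error assumption holds).
Step 4: error magnitude e = S_0/v_4 = S_0·∏_{j≠4}(α_4 − α_j) = 6·12 = 72 ≡ 7 (mod 13).
Step 5: correct position 4: c_4 = r_4 − e = 2 − 7 ≡ 8 (mod 13). Hence c = [12, 5, 1, 8, 0].
  Check: interpolating c through the α_i gives m(x) = 3 + 4·x (degree < 2) with m(α_i) = c_i for every i, so c is indeed a codeword.


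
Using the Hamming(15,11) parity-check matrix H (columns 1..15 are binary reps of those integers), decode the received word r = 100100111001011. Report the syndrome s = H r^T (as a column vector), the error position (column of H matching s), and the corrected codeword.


s = (1, 1, 1, 0)^T, error position = 14, corrected codeword c = 100100111001001

Compute s = H r^T mod 2 one row at a time:
  s_1 = 1 + 1 + 0 + 0 + 1 + 0 + 1 + 1 = 5 ≡ 1 (mod 2).
  s_2 = 1 + 0 + 0 + 1 + 1 + 0 + 1 + 1 = 5 ≡ 1 (mod 2).
  s_3 = 0 + 0 + 0 + 1 + 0 + 0 + 1 + 1 = 3 ≡ 1 (mod 2).
  s_4 = 1 + 0 + 0 + 1 + 1 + 0 + 0 + 1 = 4 ≡ 0 (mod 2).
s = (1, 1, 1, 0)^T — this equals column 14 of H (binary 1110), so error is at position 14.
Correct: flip bit 14 of r = 100100111001011 to get c = 100100111001001.


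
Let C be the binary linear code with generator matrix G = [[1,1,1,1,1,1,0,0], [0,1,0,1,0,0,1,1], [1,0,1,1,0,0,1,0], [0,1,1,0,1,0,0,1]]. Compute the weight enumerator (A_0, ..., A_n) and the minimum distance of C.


Weight distribution: A_0 = 1, A_2 = 1, A_4 = 11, A_6 = 3. Minimum distance d = 2.

Enumerate all 2^4 = 16 messages m ∈ F_2^4.
For each, compute codeword c = mG in F_2^8, then tally its weight.
  m = 0000 → c = 00000000, weight = 0.
  m = 1000 → c = 11111100, weight = 6.
  m = 0100 → c = 01010011, weight = 4.
  m = 1100 → c = 10101111, weight = 6.
  m = 0010 → c = 10110010, weight = 4.
  m = 1010 → c = 01001110, weight = 4.
  m = 0110 → c = 11100001, weight = 4.
  m = 1110 → c = 00011101, weight = 4.
  m = 0001 → c = 01101001, weight = 4.
  m = 1001 → c = 10010101, weight = 4.
  m = 0101 → c = 00111010, weight = 4.
  m = 1101 → c = 11000110, weight = 4.
  m = 0011 → c = 11011011, weight = 6.
  m = 1011 → c = 00100111, weight = 4.
  m = 0111 → c = 10001000, weight = 2.
  m = 1111 → c = 01110100, weight = 4.
Tally weights:
  weight 0: 1 codewords.
  weight 2: 1 codewords.
  weight 4: 11 codewords.
  weight 6: 3 codewords.
Minimum distance d = smallest w > 0 with A_w > 0 = 2.
Sanity: Σ A_w = 16 = 2^4 = 16 ✓.


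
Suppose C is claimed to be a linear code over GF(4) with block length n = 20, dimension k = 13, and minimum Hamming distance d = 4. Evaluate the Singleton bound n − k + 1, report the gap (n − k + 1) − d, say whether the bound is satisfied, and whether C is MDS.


Singleton RHS = n − k + 1 = 8, slack = 4, bound satisfied, not MDS.

Singleton bound: d ≤ n − k + 1.
Here n = 20, k = 13, so n − k + 1 = 8.
Given d = 4, check d ≤ 8: YES.
Slack = (n − k + 1) − d = 4.
The code is NOT MDS (slack = 4 > 0).
Description: the claimed parameters are [20, 13, 4]_4; such a code would be non-MDS.


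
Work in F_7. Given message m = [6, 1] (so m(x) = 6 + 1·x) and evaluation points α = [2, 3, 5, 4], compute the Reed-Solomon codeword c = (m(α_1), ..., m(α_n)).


c = [1, 2, 4, 3]

Message polynomial: m(x) = 6 + 1·x (mod 7).
For each evaluation point α_i, compute m(α_i) mod 7:
  α_1 = 2: Horner steps 1 → 1, so m(2) = 1.
  α_2 = 3: Horner steps 1 → 2, so m(3) = 2.
  α_3 = 5: Horner steps 1 → 4, so m(5) = 4.
  α_4 = 4: Horner steps 1 → 3, so m(4) = 3.
Codeword c = [1, 2, 4, 3] ∈ F_7^4.


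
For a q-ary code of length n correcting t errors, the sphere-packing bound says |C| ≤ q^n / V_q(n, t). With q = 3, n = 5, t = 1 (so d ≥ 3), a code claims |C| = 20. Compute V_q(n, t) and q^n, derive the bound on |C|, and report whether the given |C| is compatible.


V_q(n, t) = 11, q^n = 243, Hamming bound = 22, |C| = 20 ≤ bound (satisfied).

Step 1: Compute V_q(n, t) = Σ_{j=0}^1 C(n, j) (q−1)^j.
  j = 0: C(5,0)·(2)^0 = 1·1 = 1.
  j = 1: C(5,1)·(2)^1 = 5·2 = 10.
  V_q(n, t) = 1 + 10 = 11.
Step 2: q^n = 3^5 = 243.
Step 3: Hamming bound ⌊q^n / V_q(n,t)⌋ = ⌊243/11⌋ = 22.
Step 4: Compare |C| = 20 to 22: satisfied.
The claimed |C| lies below the Hamming bound.


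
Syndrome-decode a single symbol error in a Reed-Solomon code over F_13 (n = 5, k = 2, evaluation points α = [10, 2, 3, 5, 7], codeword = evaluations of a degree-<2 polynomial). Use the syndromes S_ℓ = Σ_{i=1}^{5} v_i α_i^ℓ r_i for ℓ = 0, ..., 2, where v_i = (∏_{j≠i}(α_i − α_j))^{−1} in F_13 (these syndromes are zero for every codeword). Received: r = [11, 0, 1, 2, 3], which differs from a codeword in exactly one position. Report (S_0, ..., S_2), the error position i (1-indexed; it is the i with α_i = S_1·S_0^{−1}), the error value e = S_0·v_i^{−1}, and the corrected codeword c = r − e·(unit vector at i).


S = (2, 4, 8), error at position 2, error magnitude e = 6, c = [11, 7, 1, 2, 3].

Step 1: column multipliers v_i = (∏_{j≠i}(α_i − α_j))^{−1} mod 13.
  i = 1 (α = 10): (10−2)(10−3)(10−5)(10−7) = 8·7·5·3 = 840 ≡ 8, so v_1 = 8^{−1} = 5 (mod 13).
  i = 2 (α = 2): (2−10)(2−3)(2−5)(2−7) = (−8)·(−1)·(−3)·(−5) = 120 ≡ 3, so v_2 = 3^{−1} = 9 (mod 13).
  i = 3 (α = 3): (3−10)(3−2)(3−5)(3−7) = (−7)·1·(−2)·(−4) = −56 ≡ 9, so v_3 = 9^{−1} = 3 (mod 13).
  i = 4 (α = 5): (5−10)(5−2)(5−3)(5−7) = (−5)·3·2·(−2) = 60 ≡ 8, so v_4 = 8^{−1} = 5 (mod 13).
  i = 5 (α = 7): (7−10)(7−2)(7−3)(7−5) = (−3)·5·4·2 = −120 ≡ 10, so v_5 = 10^{−1} = 4 (mod 13).
  v = [5, 9, 3, 5, 4].
Step 2: syndromes of r = [11, 0, 1, 2, 3] (all sums mod 13).
  S_0 = Σ v_i r_i = 5·11 + 9·0 + 3·1 + 5·2 + 4·3 = 80 ≡ 2.
  S_1 = Σ v_i α_i r_i = 5·10·11 + 9·2·0 + 3·3·1 + 5·5·2 + 4·7·3 = 693 ≡ 4.
  α_i^2 mod 13 = [9, 4, 9, 12, 10].
  S_2 = Σ v_i α_i^2 r_i = 5·9·11 + 9·4·0 + 3·9·1 + 5·12·2 + 4·10·3 = 762 ≡ 8.
  S = (2, 4, 8) ≠ 0, so r is not a codeword (an error is present).
Step 3: locate the error. For a single error e at position i, S_ℓ = v_i·e·α_i^ℓ, so α_err = S_1/S_0.
  S_0^{−1} = 2^{−1} = 7 (mod 13), so α_err = 4·7 = 28 ≡ 2 = α_2. Error position i = 2.
  Consistency check: S_2/S_1 = 8·10 = 80 ≡ 2 = α_err ✓ (single-error assumption holds).
Step 4: error magnitude e = S_0/v_2 = S_0·∏_{j≠2}(α_2 − α_j) = 2·3 = 6 ≡ 6 (mod 13).
Step 5: correct position 2: c_2 = r_2 − e = 0 − 6 ≡ 7 (mod 13). Hence c = [11, 7, 1, 2, 3].
  Check: interpolating c through the α_i gives m(x) = 6 + 7·x (degree < 2) with m(α_i) = c_i for every i, so c is indeed a codeword.


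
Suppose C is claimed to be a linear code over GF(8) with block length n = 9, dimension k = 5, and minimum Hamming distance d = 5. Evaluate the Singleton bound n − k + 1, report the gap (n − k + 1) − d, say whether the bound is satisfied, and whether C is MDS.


Singleton RHS = n − k + 1 = 5, slack = 0, bound satisfied, MDS.

Singleton bound: d ≤ n − k + 1.
Here n = 9, k = 5, so n − k + 1 = 5.
Given d = 5, check d ≤ 5: YES.
Slack = (n − k + 1) − d = 0.
The code is MDS (slack = 0).
Description: the claimed parameters are [9, 5, 5]_8; such a code would be MDS (meets Singleton bound).


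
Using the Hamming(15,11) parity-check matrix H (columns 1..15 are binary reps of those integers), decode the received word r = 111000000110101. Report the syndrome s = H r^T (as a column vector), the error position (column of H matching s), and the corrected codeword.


s = (0, 0, 1, 1)^T, error position = 3, corrected codeword c = 110000000110101

Compute s = H r^T mod 2 one row at a time:
  s_1 = 0 + 0 + 1 + 1 + 0 + 1 + 0 + 1 = 4 ≡ 0 (mod 2).
  s_2 = 0 + 0 + 0 + 0 + 0 + 1 + 0 + 1 = 2 ≡ 0 (mod 2).
  s_3 = 1 + 1 + 0 + 0 + 1 + 1 + 0 + 1 = 5 ≡ 1 (mod 2).
  s_4 = 1 + 1 + 0 + 0 + 0 + 1 + 1 + 1 = 5 ≡ 1 (mod 2).
s = (0, 0, 1, 1)^T — this equals column 3 of H (binary 0011), so error is at position 3.
Correct: flip bit 3 of r = 111000000110101 to get c = 110000000110101.


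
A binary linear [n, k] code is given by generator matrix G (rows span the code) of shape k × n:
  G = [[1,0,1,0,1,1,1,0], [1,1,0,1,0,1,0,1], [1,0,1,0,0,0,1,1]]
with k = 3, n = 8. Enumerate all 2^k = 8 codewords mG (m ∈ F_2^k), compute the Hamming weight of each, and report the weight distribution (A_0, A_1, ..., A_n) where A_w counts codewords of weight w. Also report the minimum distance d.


Weight distribution: A_0 = 1, A_3 = 1, A_4 = 2, A_5 = 3, A_6 = 1. Minimum distance d = 3.

Enumerate all 2^3 = 8 messages m ∈ F_2^3.
For each, compute codeword c = mG in F_2^8, then tally its weight.
  m = 000 → c = 00000000, weight = 0.
  m = 100 → c = 10101110, weight = 5.
  m = 010 → c = 11010101, weight = 5.
  m = 110 → c = 01111011, weight = 6.
  m = 001 → c = 10100011, weight = 4.
  m = 101 → c = 00001101, weight = 3.
  m = 011 → c = 01110110, weight = 5.
  m = 111 → c = 11011000, weight = 4.
Tally weights:
  weight 0: 1 codewords.
  weight 3: 1 codewords.
  weight 4: 2 codewords.
  weight 5: 3 codewords.
  weight 6: 1 codewords.
Minimum distance d = smallest w > 0 with A_w > 0 = 3.
Sanity: Σ A_w = 8 = 2^3 = 8 ✓.


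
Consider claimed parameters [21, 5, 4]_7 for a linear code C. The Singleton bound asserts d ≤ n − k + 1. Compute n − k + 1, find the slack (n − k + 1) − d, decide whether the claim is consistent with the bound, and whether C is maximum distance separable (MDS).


Singleton RHS = n − k + 1 = 17, slack = 13, bound satisfied, not MDS.

Singleton bound: d ≤ n − k + 1.
Here n = 21, k = 5, so n − k + 1 = 17.
Given d = 4, check d ≤ 17: YES.
Slack = (n − k + 1) − d = 13.
The code is NOT MDS (slack = 13 > 0).
Description: the claimed parameters are [21, 5, 4]_7; such a code would be non-MDS.


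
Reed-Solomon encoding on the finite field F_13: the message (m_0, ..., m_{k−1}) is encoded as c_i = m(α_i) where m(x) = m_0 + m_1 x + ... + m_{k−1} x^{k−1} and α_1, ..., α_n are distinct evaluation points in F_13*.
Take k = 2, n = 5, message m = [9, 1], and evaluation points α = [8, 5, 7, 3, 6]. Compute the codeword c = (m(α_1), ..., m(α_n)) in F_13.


c = [4, 1, 3, 12, 2]

Message polynomial: m(x) = 9 + 1·x (mod 13).
For each evaluation point α_i, compute m(α_i) mod 13:
  α_1 = 8: Horner steps 1 → 4, so m(8) = 4.
  α_2 = 5: Horner steps 1 → 1, so m(5) = 1.
  α_3 = 7: Horner steps 1 → 3, so m(7) = 3.
  α_4 = 3: Horner steps 1 → 12, so m(3) = 12.
  α_5 = 6: Horner steps 1 → 2, so m(6) = 2.
Codeword c = [4, 1, 3, 12, 2] ∈ F_13^5.


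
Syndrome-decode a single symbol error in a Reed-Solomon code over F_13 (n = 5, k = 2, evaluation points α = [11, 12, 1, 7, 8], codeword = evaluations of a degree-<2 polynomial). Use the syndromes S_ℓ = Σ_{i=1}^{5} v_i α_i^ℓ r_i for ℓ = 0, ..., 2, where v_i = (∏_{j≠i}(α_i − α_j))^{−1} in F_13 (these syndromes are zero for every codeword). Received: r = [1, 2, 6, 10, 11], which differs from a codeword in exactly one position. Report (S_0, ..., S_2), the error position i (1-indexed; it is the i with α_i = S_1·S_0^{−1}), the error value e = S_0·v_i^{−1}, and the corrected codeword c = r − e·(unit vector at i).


S = (3, 3, 3), error at position 3, error magnitude e = 2, c = [1, 2, 4, 10, 11].

Step 1: column multipliers v_i = (∏_{j≠i}(α_i − α_j))^{−1} mod 13.
  i = 1 (α = 11): (11−12)(11−1)(11−7)(11−8) = (−1)·10·4·3 = −120 ≡ 10, so v_1 = 10^{−1} = 4 (mod 13).
  i = 2 (α = 12): (12−11)(12−1)(12−7)(12−8) = 1·11·5·4 = 220 ≡ 12, so v_2 = 12^{−1} = 12 (mod 13).
  i = 3 (α = 1): (1−11)(1−12)(1−7)(1−8) = (−10)·(−11)·(−6)·(−7) = 4620 ≡ 5, so v_3 = 5^{−1} = 8 (mod 13).
  i = 4 (α = 7): (7−11)(7−12)(7−1)(7−8) = (−4)·(−5)·6·(−1) = −120 ≡ 10, so v_4 = 10^{−1} = 4 (mod 13).
  i = 5 (α = 8): (8−11)(8−12)(8−1)(8−7) = (−3)·(−4)·7·1 = 84 ≡ 6, so v_5 = 6^{−1} = 11 (mod 13).
  v = [4, 12, 8, 4, 11].
Step 2: syndromes of r = [1, 2, 6, 10, 11] (all sums mod 13).
  S_0 = Σ v_i r_i = 4·1 + 12·2 + 8·6 + 4·10 + 11·11 = 237 ≡ 3.
  S_1 = Σ v_i α_i r_i = 4·11·1 + 12·12·2 + 8·1·6 + 4·7·10 + 11·8·11 = 1628 ≡ 3.
  α_i^2 mod 13 = [4, 1, 1, 10, 12].
  S_2 = Σ v_i α_i^2 r_i = 4·4·1 + 12·1·2 + 8·1·6 + 4·10·10 + 11·12·11 = 1940 ≡ 3.
  S = (3, 3, 3) ≠ 0, so r is not a codeword (an error is present).
Step 3: locate the error. For a single error e at position i, S_ℓ = v_i·e·α_i^ℓ, so α_err = S_1/S_0.
  S_0^{−1} = 3^{−1} = 9 (mod 13), so α_err = 3·9 = 27 ≡ 1 = α_3. Error position i = 3.
  Consistency check: S_2/S_1 = 3·9 = 27 ≡ 1 = α_err ✓ (single-error assumption holds).
Step 4: error magnitude e = S_0/v_3 = S_0·∏_{j≠3}(α_3 − α_j) = 3·5 = 15 ≡ 2 (mod 13).
Step 5: correct position 3: c_3 = r_3 − e = 6 − 2 ≡ 4 (mod 13). Hence c = [1, 2, 4, 10, 11].
  Check: interpolating c through the α_i gives m(x) = 3 + 1·x (degree < 2) with m(α_i) = c_i for every i, so c is indeed a codeword.


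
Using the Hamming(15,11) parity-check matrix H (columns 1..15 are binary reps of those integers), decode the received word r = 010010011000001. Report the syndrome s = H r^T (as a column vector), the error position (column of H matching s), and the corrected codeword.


s = (1, 0, 0, 1)^T, error position = 9, corrected codeword c = 010010010000001

Compute s = H r^T mod 2 one row at a time:
  s_1 = 1 + 1 + 0 + 0 + 0 + 0 + 0 + 1 = 3 ≡ 1 (mod 2).
  s_2 = 0 + 1 + 0 + 0 + 0 + 0 + 0 + 1 = 2 ≡ 0 (mod 2).
  s_3 = 1 + 0 + 0 + 0 + 0 + 0 + 0 + 1 = 2 ≡ 0 (mod 2).
  s_4 = 0 + 0 + 1 + 0 + 1 + 0 + 0 + 1 = 3 ≡ 1 (mod 2).
s = (1, 0, 0, 1)^T — this equals column 9 of H (binary 1001), so error is at position 9.
Correct: flip bit 9 of r = 010010011000001 to get c = 010010010000001.


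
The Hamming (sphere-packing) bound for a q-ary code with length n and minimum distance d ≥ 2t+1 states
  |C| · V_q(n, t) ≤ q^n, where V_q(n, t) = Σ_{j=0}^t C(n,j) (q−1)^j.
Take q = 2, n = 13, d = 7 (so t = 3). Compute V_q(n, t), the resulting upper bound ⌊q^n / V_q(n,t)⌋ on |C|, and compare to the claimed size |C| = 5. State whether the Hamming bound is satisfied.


V_q(n, t) = 378, q^n = 8192, Hamming bound = 21, |C| = 5 ≤ bound (satisfied).

Step 1: Compute V_q(n, t) = Σ_{j=0}^3 C(n, j) (q−1)^j.
  j = 0: C(13,0)·(1)^0 = 1·1 = 1.
  j = 1: C(13,1)·(1)^1 = 13·1 = 13.
  j = 2: C(13,2)·(1)^2 = 78·1 = 78.
  j = 3: C(13,3)·(1)^3 = 286·1 = 286.
  V_q(n, t) = 1 + 13 + 78 + 286 = 378.
Step 2: q^n = 2^13 = 8192.
Step 3: Hamming bound ⌊q^n / V_q(n,t)⌋ = ⌊8192/378⌋ = 21.
Step 4: Compare |C| = 5 to 21: satisfied.
The claimed |C| lies below the Hamming bound.


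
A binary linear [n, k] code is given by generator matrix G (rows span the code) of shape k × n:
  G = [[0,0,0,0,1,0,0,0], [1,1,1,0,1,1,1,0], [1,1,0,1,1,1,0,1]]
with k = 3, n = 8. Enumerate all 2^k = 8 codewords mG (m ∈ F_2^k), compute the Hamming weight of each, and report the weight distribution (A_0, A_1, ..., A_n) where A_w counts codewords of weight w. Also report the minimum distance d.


Weight distribution: A_0 = 1, A_1 = 1, A_4 = 1, A_5 = 3, A_6 = 2. Minimum distance d = 1.

Enumerate all 2^3 = 8 messages m ∈ F_2^3.
For each, compute codeword c = mG in F_2^8, then tally its weight.
  m = 000 → c = 00000000, weight = 0.
  m = 100 → c = 00001000, weight = 1.
  m = 010 → c = 11101110, weight = 6.
  m = 110 → c = 11100110, weight = 5.
  m = 001 → c = 11011101, weight = 6.
  m = 101 → c = 11010101, weight = 5.
  m = 011 → c = 00110011, weight = 4.
  m = 111 → c = 00111011, weight = 5.
Tally weights:
  weight 0: 1 codewords.
  weight 1: 1 codewords.
  weight 4: 1 codewords.
  weight 5: 3 codewords.
  weight 6: 2 codewords.
Minimum distance d = smallest w > 0 with A_w > 0 = 1.
Sanity: Σ A_w = 8 = 2^3 = 8 ✓.


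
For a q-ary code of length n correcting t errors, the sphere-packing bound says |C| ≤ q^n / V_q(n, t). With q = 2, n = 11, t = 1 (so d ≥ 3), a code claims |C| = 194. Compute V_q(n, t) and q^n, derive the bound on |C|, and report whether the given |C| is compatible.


V_q(n, t) = 12, q^n = 2048, Hamming bound = 170, |C| = 194 > bound (violated).

Step 1: Compute V_q(n, t) = Σ_{j=0}^1 C(n, j) (q−1)^j.
  j = 0: C(11,0)·(1)^0 = 1·1 = 1.
  j = 1: C(11,1)·(1)^1 = 11·1 = 11.
  V_q(n, t) = 1 + 11 = 12.
Step 2: q^n = 2^11 = 2048.
Step 3: Hamming bound ⌊q^n / V_q(n,t)⌋ = ⌊2048/12⌋ = 170.
Step 4: Compare |C| = 194 to 170: violated.
The claimed |C| lies above the Hamming bound, so no 2-ary code of length 11 with d ≥ 3 can have 194 codewords.


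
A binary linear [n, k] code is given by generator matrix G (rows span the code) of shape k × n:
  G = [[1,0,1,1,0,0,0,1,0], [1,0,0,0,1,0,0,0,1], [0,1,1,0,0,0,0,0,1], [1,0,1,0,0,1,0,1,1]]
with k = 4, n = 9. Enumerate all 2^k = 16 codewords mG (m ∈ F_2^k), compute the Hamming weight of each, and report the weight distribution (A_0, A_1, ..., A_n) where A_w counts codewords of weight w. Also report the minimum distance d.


Weight distribution: A_0 = 1, A_3 = 3, A_4 = 7, A_5 = 4, A_7 = 1. Minimum distance d = 3.

Enumerate all 2^4 = 16 messages m ∈ F_2^4.
For each, compute codeword c = mG in F_2^9, then tally its weight.
  m = 0000 → c = 000000000, weight = 0.
  m = 1000 → c = 101100010, weight = 4.
  m = 0100 → c = 100010001, weight = 3.
  m = 1100 → c = 001110011, weight = 5.
  m = 0010 → c = 011000001, weight = 3.
  m = 1010 → c = 110100011, weight = 5.
  m = 0110 → c = 111010000, weight = 4.
  m = 1110 → c = 010110010, weight = 4.
  m = 0001 → c = 101001011, weight = 5.
  m = 1001 → c = 000101001, weight = 3.
  m = 0101 → c = 001011010, weight = 4.
  m = 1101 → c = 100111000, weight = 4.
  m = 0011 → c = 110001010, weight = 4.
  m = 1011 → c = 011101000, weight = 4.
  m = 0111 → c = 010011011, weight = 5.
  m = 1111 → c = 111111001, weight = 7.
Tally weights:
  weight 0: 1 codewords.
  weight 3: 3 codewords.
  weight 4: 7 codewords.
  weight 5: 4 codewords.
  weight 7: 1 codewords.
Minimum distance d = smallest w > 0 with A_w > 0 = 3.
Sanity: Σ A_w = 16 = 2^4 = 16 ✓.


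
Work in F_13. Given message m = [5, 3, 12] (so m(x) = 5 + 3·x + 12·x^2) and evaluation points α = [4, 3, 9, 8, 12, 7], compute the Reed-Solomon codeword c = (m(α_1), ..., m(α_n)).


c = [1, 5, 3, 4, 1, 3]

Message polynomial: m(x) = 5 + 3·x + 12·x^2 (mod 13).
For each evaluation point α_i, compute m(α_i) mod 13:
  α_1 = 4: Horner steps 12 → 12 → 1, so m(4) = 1.
  α_2 = 3: Horner steps 12 → 0 → 5, so m(3) = 5.
  α_3 = 9: Horner steps 12 → 7 → 3, so m(9) = 3.
  α_4 = 8: Horner steps 12 → 8 → 4, so m(8) = 4.
  α_5 = 12: Horner steps 12 → 4 → 1, so m(12) = 1.
  α_6 = 7: Horner steps 12 → 9 → 3, so m(7) = 3.
Codeword c = [1, 5, 3, 4, 1, 3] ∈ F_13^6.


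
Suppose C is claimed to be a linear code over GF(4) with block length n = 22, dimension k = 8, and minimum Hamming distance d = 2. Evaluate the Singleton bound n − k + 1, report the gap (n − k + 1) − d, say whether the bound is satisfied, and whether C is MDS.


Singleton RHS = n − k + 1 = 15, slack = 13, bound satisfied, not MDS.

Singleton bound: d ≤ n − k + 1.
Here n = 22, k = 8, so n − k + 1 = 15.
Given d = 2, check d ≤ 15: YES.
Slack = (n − k + 1) − d = 13.
The code is NOT MDS (slack = 13 > 0).
Description: the claimed parameters are [22, 8, 2]_4; such a code would be non-MDS.


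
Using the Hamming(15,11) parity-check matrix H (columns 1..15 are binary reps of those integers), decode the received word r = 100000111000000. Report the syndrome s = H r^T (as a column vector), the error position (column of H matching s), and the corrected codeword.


s = (0, 1, 1, 1)^T, error position = 7, corrected codeword c = 100000011000000

Compute s = H r^T mod 2 one row at a time:
  s_1 = 1 + 1 + 0 + 0 + 0 + 0 + 0 + 0 = 2 ≡ 0 (mod 2).
  s_2 = 0 + 0 + 0 + 1 + 0 + 0 + 0 + 0 = 1 ≡ 1 (mod 2).
  s_3 = 0 + 0 + 0 + 1 + 0 + 0 + 0 + 0 = 1 ≡ 1 (mod 2).
  s_4 = 1 + 0 + 0 + 1 + 1 + 0 + 0 + 0 = 3 ≡ 1 (mod 2).
s = (0, 1, 1, 1)^T — this equals column 7 of H (binary 0111), so error is at position 7.
Correct: flip bit 7 of r = 100000111000000 to get c = 100000011000000.


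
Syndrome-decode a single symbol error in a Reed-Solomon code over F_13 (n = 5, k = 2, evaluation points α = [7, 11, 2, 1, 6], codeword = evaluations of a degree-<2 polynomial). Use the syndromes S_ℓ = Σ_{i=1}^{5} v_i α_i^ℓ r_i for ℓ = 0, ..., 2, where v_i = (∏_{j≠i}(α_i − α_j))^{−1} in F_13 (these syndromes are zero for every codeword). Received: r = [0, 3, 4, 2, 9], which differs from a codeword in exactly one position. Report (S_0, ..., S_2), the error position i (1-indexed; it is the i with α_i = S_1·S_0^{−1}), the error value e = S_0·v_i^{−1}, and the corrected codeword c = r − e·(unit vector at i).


S = (12, 11, 9), error at position 3, error magnitude e = 11, c = [0, 3, 6, 2, 9].

Step 1: column multipliers v_i = (∏_{j≠i}(α_i − α_j))^{−1} mod 13.
  i = 1 (α = 7): (7−11)(7−2)(7−1)(7−6) = (−4)·5·6·1 = −120 ≡ 10, so v_1 = 10^{−1} = 4 (mod 13).
  i = 2 (α = 11): (11−7)(11−2)(11−1)(11−6) = 4·9·10·5 = 1800 ≡ 6, so v_2 = 6^{−1} = 11 (mod 13).
  i = 3 (α = 2): (2−7)(2−11)(2−1)(2−6) = (−5)·(−9)·1·(−4) = −180 ≡ 2, so v_3 = 2^{−1} = 7 (mod 13).
  i = 4 (α = 1): (1−7)(1−11)(1−2)(1−6) = (−6)·(−10)·(−1)·(−5) = 300 ≡ 1, so v_4 = 1^{−1} = 1 (mod 13).
  i = 5 (α = 6): (6−7)(6−11)(6−2)(6−1) = (−1)·(−5)·4·5 = 100 ≡ 9, so v_5 = 9^{−1} = 3 (mod 13).
  v = [4, 11, 7, 1, 3].
Step 2: syndromes of r = [0, 3, 4, 2, 9] (all sums mod 13).
  S_0 = Σ v_i r_i = 4·0 + 11·3 + 7·4 + 1·2 + 3·9 = 90 ≡ 12.
  S_1 = Σ v_i α_i r_i = 4·7·0 + 11·11·3 + 7·2·4 + 1·1·2 + 3·6·9 = 583 ≡ 11.
  α_i^2 mod 13 = [10, 4, 4, 1, 10].
  S_2 = Σ v_i α_i^2 r_i = 4·10·0 + 11·4·3 + 7·4·4 + 1·1·2 + 3·10·9 = 516 ≡ 9.
  S = (12, 11, 9) ≠ 0, so r is not a codeword (an error is present).
Step 3: locate the error. For a single error e at position i, S_ℓ = v_i·e·α_i^ℓ, so α_err = S_1/S_0.
  S_0^{−1} = 12^{−1} = 12 (mod 13), so α_err = 11·12 = 132 ≡ 2 = α_3. Error position i = 3.
  Consistency check: S_2/S_1 = 9·6 = 54 ≡ 2 = α_err ✓ (single-error assumption holds).
Step 4: error magnitude e = S_0/v_3 = S_0·∏_{j≠3}(α_3 − α_j) = 12·2 = 24 ≡ 11 (mod 13).
Step 5: correct position 3: c_3 = r_3 − e = 4 − 11 ≡ 6 (mod 13). Hence c = [0, 3, 6, 2, 9].
  Check: interpolating c through the α_i gives m(x) = 11 + 4·x (degree < 2) with m(α_i) = c_i for every i, so c is indeed a codeword.


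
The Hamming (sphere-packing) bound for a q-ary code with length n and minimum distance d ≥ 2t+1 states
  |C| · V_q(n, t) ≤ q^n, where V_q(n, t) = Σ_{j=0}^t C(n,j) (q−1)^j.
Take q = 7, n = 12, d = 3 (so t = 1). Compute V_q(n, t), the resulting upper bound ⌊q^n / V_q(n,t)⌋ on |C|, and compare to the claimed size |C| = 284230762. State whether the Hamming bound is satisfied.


V_q(n, t) = 73, q^n = 13841287201, Hamming bound = 189606673, |C| = 284230762 > bound (violated).

Step 1: Compute V_q(n, t) = Σ_{j=0}^1 C(n, j) (q−1)^j.
  j = 0: C(12,0)·(6)^0 = 1·1 = 1.
  j = 1: C(12,1)·(6)^1 = 12·6 = 72.
  V_q(n, t) = 1 + 72 = 73.
Step 2: q^n = 7^12 = 13841287201.
Step 3: Hamming bound ⌊q^n / V_q(n,t)⌋ = ⌊13841287201/73⌋ = 189606673.
Step 4: Compare |C| = 284230762 to 189606673: violated.
The claimed |C| lies above the Hamming bound, so no 7-ary code of length 12 with d ≥ 3 can have 284230762 codewords.


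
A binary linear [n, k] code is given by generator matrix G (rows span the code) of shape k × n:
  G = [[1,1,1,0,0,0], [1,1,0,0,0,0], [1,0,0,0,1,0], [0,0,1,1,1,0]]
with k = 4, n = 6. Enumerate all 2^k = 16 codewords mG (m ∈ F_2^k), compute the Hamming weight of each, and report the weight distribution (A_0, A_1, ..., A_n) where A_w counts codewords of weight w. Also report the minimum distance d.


Weight distribution: A_0 = 1, A_1 = 1, A_2 = 6, A_3 = 6, A_4 = 1, A_5 = 1. Minimum distance d = 1.

Enumerate all 2^4 = 16 messages m ∈ F_2^4.
For each, compute codeword c = mG in F_2^6, then tally its weight.
  m = 0000 → c = 000000, weight = 0.
  m = 1000 → c = 111000, weight = 3.
  m = 0100 → c = 110000, weight = 2.
  m = 1100 → c = 001000, weight = 1.
  m = 0010 → c = 100010, weight = 2.
  m = 1010 → c = 011010, weight = 3.
  m = 0110 → c = 010010, weight = 2.
  m = 1110 → c = 101010, weight = 3.
  m = 0001 → c = 001110, weight = 3.
  m = 1001 → c = 110110, weight = 4.
  m = 0101 → c = 111110, weight = 5.
  m = 1101 → c = 000110, weight = 2.
  m = 0011 → c = 101100, weight = 3.
  m = 1011 → c = 010100, weight = 2.
  m = 0111 → c = 011100, weight = 3.
  m = 1111 → c = 100100, weight = 2.
Tally weights:
  weight 0: 1 codewords.
  weight 1: 1 codewords.
  weight 2: 6 codewords.
  weight 3: 6 codewords.
  weight 4: 1 codewords.
  weight 5: 1 codewords.
Minimum distance d = smallest w > 0 with A_w > 0 = 1.
Sanity: Σ A_w = 16 = 2^4 = 16 ✓.


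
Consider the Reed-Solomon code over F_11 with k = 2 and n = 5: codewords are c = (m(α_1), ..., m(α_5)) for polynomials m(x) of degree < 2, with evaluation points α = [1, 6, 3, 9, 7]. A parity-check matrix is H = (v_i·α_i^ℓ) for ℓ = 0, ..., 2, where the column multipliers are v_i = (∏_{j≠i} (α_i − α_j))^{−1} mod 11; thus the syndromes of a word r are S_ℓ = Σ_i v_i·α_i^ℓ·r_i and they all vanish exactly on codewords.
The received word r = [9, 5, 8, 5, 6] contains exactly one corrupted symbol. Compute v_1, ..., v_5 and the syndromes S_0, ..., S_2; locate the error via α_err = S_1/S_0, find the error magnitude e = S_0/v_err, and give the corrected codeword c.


S = (4, 2, 1), error at position 2, error magnitude e = 4, c = [9, 1, 8, 5, 6].

Step 1: column multipliers v_i = (∏_{j≠i}(α_i − α_j))^{−1} mod 11.
  i = 1 (α = 1): (1−6)(1−3)(1−9)(1−7) = (−5)·(−2)·(−8)·(−6) = 480 ≡ 7, so v_1 = 7^{−1} = 8 (mod 11).
  i = 2 (α = 6): (6−1)(6−3)(6−9)(6−7) = 5·3·(−3)·(−1) = 45 ≡ 1, so v_2 = 1^{−1} = 1 (mod 11).
  i = 3 (α = 3): (3−1)(3−6)(3−9)(3−7) = 2·(−3)·(−6)·(−4) = −144 ≡ 10, so v_3 = 10^{−1} = 10 (mod 11).
  i = 4 (α = 9): (9−1)(9−6)(9−3)(9−7) = 8·3·6·2 = 288 ≡ 2, so v_4 = 2^{−1} = 6 (mod 11).
  i = 5 (α = 7): (7−1)(7−6)(7−3)(7−9) = 6·1·4·(−2) = −48 ≡ 7, so v_5 = 7^{−1} = 8 (mod 11).
  v = [8, 1, 10, 6, 8].
Step 2: syndromes of r = [9, 5, 8, 5, 6] (all sums mod 11).
  S_0 = Σ v_i r_i = 8·9 + 1·5 + 10·8 + 6·5 + 8·6 = 235 ≡ 4.
  S_1 = Σ v_i α_i r_i = 8·1·9 + 1·6·5 + 10·3·8 + 6·9·5 + 8·7·6 = 948 ≡ 2.
  α_i^2 mod 11 = [1, 3, 9, 4, 5].
  S_2 = Σ v_i α_i^2 r_i = 8·1·9 + 1·3·5 + 10·9·8 + 6·4·5 + 8·5·6 = 1167 ≡ 1.
  S = (4, 2, 1) ≠ 0, so r is not a codeword (an error is present).
Step 3: locate the error. For a single error e at position i, S_ℓ = v_i·e·α_i^ℓ, so α_err = S_1/S_0.
  S_0^{−1} = 4^{−1} = 3 (mod 11), so α_err = 2·3 = 6 ≡ 6 = α_2. Error position i = 2.
  Consistency check: S_2/S_1 = 1·6 = 6 ≡ 6 = α_err ✓ (single-error assumption holds).
Step 4: error magnitude e = S_0/v_2 = S_0·∏_{j≠2}(α_2 − α_j) = 4·1 = 4 ≡ 4 (mod 11).
Step 5: correct position 2: c_2 = r_2 − e = 5 − 4 ≡ 1 (mod 11). Hence c = [9, 1, 8, 5, 6].
  Check: interpolating c through the α_i gives m(x) = 4 + 5·x (degree < 2) with m(α_i) = c_i for every i, so c is indeed a codeword.


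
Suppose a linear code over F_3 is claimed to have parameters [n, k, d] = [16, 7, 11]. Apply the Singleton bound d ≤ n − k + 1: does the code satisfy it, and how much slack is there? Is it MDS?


Singleton RHS = n − k + 1 = 10, slack = -1, bound violated (no such code; not MDS).

Singleton bound: d ≤ n − k + 1.
Here n = 16, k = 7, so n − k + 1 = 10.
Given d = 11, check d ≤ 10: NO.
Slack = (n − k + 1) − d = -1.
The slack is negative: d = 11 exceeds n − k + 1 = 10 by 1, so the Singleton bound is violated and no linear [16, 7, 11]_3 code can exist. In particular it is not MDS (MDS requires d = n − k + 1 exactly).
Description: the claimed parameters are [16, 7, 11]_3; such a code would be impossible (violates the Singleton bound).


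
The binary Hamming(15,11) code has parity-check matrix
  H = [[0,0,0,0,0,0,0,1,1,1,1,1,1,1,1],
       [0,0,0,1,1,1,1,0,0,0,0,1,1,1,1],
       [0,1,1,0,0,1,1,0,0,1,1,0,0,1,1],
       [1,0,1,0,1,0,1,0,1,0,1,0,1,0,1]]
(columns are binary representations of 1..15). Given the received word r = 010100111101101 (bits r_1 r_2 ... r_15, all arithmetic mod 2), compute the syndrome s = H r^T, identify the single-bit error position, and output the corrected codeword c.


s = (0, 1, 0, 0)^T, error position = 4, corrected codeword c = 010000111101101

Compute s = H r^T mod 2 one row at a time:
  s_1 = 1 + 1 + 1 + 0 + 1 + 1 + 0 + 1 = 6 ≡ 0 (mod 2).
  s_2 = 1 + 0 + 0 + 1 + 1 + 1 + 0 + 1 = 5 ≡ 1 (mod 2).
  s_3 = 1 + 0 + 0 + 1 + 1 + 0 + 0 + 1 = 4 ≡ 0 (mod 2).
  s_4 = 0 + 0 + 0 + 1 + 1 + 0 + 1 + 1 = 4 ≡ 0 (mod 2).
s = (0, 1, 0, 0)^T — this equals column 4 of H (binary 0100), so error is at position 4.
Correct: flip bit 4 of r = 010100111101101 to get c = 010000111101101.
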